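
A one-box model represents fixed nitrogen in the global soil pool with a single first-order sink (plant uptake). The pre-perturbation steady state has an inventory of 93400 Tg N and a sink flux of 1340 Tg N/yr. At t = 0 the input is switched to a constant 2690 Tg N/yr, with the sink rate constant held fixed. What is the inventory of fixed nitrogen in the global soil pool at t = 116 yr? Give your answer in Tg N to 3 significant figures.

170000 Tg N

Residence time τ = M₀/F₀ = 69.70 yr. The eventual steady state is M_∞ = M₀·(F₁/F₀) = 93400 × 2690/1340 = 187500 Tg N.
The anomaly ΔM(t) = M(t) − M_∞ decays as ΔM₀·e^(−t/τ) with ΔM₀ = 93400 − 187500 = −94100 Tg N.
At t = 116 yr, e^(−t/τ) = e^(−1.664) = 0.1893, so ΔM = −17820 Tg N and M = 187500 − 17820 = 169680 Tg N.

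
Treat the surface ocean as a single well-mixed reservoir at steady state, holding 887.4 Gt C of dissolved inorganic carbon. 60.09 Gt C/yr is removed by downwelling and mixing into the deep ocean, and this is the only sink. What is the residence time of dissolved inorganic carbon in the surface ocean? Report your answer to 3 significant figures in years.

14.8 yr

τ = M / F = 887.4 / 60.09 = 14.77 yr.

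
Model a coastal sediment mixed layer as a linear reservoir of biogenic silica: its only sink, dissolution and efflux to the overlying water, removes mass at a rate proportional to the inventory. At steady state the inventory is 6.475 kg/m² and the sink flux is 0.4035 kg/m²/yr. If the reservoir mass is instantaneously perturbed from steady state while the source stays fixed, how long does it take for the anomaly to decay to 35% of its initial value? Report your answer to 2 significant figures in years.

For a linear reservoir the anomaly decays as exp(−t/τ) with τ = M/F = 6.475/0.4035 = 16.05 yr.
exp(−t/τ) = 0.35 ⇒ t = −τ ln(0.35) = 16.05 × 1.050 = 16.85 yr.

17 yr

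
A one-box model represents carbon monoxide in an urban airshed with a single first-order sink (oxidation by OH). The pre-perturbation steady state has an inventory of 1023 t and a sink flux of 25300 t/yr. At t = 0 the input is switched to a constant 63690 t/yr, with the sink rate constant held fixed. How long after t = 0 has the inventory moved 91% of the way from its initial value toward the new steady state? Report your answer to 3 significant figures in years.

τ = M₀/F₀ = 1023/25300 = 0.04043 yr.
The remaining gap fraction is e^(−t/τ); 91% covered ⇒ e^(−t/τ) = 0.0900.
t = −τ ln(0.0900) = 0.04043 × 2.408 = 0.09736 yr.

0.0974 yr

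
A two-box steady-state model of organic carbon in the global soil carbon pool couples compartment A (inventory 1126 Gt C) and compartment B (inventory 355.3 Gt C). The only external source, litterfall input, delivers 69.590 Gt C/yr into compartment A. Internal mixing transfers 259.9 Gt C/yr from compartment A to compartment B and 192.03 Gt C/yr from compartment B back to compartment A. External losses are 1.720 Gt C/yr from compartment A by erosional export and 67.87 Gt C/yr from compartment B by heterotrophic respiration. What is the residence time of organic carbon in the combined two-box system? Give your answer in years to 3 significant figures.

For the system as a whole, the A↔B exchange is internal and contributes nothing to the throughput; only the external sinks remove mass.
M_total = 1126 + 355.3 = 1481.3 Gt C.
ΣF_external_out = 1.720 + 67.87 = 69.590 Gt C/yr.
τ = M_total / ΣF_ext = 1481.3 / 69.590 = 21.29 yr.

21.3 yr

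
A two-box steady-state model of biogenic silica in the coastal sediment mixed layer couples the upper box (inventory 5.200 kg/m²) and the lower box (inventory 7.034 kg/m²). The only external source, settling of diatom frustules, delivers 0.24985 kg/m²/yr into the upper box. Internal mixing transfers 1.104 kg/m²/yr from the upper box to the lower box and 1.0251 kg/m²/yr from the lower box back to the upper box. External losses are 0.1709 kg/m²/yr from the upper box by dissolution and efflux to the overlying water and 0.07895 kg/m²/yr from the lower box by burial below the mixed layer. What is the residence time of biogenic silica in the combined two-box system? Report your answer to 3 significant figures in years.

49.0 yr

Treat the two boxes together as one reservoir: the mixing fluxes between them are internal recycling, so τ = ΣM / Σ(external losses).
M_total = 5.200 + 7.034 = 12.234 kg/m².
ΣF_external_out = 0.1709 + 0.07895 = 0.24985 kg/m²/yr.
τ = M_total / ΣF_ext = 12.234 / 0.24985 = 48.97 yr.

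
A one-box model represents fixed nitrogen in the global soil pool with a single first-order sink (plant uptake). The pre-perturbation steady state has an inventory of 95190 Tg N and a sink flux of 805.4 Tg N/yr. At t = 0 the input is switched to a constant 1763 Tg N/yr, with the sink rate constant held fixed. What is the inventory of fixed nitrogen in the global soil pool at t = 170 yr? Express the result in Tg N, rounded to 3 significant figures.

182000 Tg N

Residence time τ = M₀/F₀ = 118.2 yr. The eventual steady state is M_∞ = M₀·(F₁/F₀) = 95190 × 1763/805.4 = 208370 Tg N.
The anomaly ΔM(t) = M(t) − M_∞ decays as ΔM₀·e^(−t/τ) with ΔM₀ = 95190 − 208370 = −113200 Tg N.
At t = 170 yr, e^(−t/τ) = e^(−1.438) = 0.2373, so ΔM = −26860 Tg N and M = 208370 − 26860 = 181510 Tg N.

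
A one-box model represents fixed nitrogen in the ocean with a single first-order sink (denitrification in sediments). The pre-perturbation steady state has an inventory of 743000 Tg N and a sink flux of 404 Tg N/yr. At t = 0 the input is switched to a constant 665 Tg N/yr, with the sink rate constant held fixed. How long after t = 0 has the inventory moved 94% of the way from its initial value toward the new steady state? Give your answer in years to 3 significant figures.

5170 yr

τ = M₀/F₀ = 743000/404 = 1839 yr.
The remaining gap fraction is e^(−t/τ); 94% covered ⇒ e^(−t/τ) = 0.0600.
t = −τ ln(0.0600) = 1839 × 2.813 = 5174 yr.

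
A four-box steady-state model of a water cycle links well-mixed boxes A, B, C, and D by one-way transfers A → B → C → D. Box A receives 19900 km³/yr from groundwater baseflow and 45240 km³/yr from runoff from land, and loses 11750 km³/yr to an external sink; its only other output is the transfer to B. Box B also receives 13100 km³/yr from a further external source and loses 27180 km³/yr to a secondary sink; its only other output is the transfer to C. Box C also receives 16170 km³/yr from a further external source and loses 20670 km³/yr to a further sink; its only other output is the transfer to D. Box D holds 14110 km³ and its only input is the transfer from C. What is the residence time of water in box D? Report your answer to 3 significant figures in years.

Box A: F(A→B) = (19900 + 45240) − 11750 = 53390 km³/yr.
Box B: F(B→C) = (53390 + 13100) − 27180 = 39310 km³/yr.
Box C: F(C→D) = (39310 + 16170) − 20670 = 34810 km³/yr.
Box D throughput = its input = 34810 km³/yr; τ = 14110 / 34810 = 0.4053 yr.

0.405 yr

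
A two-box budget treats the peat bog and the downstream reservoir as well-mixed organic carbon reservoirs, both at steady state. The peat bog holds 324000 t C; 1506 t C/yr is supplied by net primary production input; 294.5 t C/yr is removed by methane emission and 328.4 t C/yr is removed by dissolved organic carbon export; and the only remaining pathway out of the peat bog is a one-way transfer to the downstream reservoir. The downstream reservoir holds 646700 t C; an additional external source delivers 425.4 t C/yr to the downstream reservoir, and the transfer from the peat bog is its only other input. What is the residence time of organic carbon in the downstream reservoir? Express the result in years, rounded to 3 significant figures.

494 yr

Balance the peat bog: ΣF_in = 1506.0 t C/yr.
Transfer to the downstream reservoir = ΣF_in − (294.5 + 328.4) = 883.10 t C/yr.
Total input to the downstream reservoir = 883.10 + 425.4 = 1308.5 t C/yr; at steady state this equals its total output.
τ = M / F = 646700 / 1308.5 = 494.2 yr.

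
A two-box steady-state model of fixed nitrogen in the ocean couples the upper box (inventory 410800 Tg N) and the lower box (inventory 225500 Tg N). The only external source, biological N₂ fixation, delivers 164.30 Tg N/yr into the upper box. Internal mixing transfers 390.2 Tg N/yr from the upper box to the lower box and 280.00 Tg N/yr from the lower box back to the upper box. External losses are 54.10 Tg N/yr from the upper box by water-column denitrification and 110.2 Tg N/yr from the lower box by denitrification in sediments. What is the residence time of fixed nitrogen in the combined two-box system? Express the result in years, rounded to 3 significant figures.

3870 yr

For the system as a whole, the A↔B exchange is internal and contributes nothing to the throughput; only the external sinks remove mass.
M_total = 410800 + 225500 = 636300 Tg N.
ΣF_external_out = 54.10 + 110.2 = 164.30 Tg N/yr.
τ = M_total / ΣF_ext = 636300 / 164.30 = 3873 yr.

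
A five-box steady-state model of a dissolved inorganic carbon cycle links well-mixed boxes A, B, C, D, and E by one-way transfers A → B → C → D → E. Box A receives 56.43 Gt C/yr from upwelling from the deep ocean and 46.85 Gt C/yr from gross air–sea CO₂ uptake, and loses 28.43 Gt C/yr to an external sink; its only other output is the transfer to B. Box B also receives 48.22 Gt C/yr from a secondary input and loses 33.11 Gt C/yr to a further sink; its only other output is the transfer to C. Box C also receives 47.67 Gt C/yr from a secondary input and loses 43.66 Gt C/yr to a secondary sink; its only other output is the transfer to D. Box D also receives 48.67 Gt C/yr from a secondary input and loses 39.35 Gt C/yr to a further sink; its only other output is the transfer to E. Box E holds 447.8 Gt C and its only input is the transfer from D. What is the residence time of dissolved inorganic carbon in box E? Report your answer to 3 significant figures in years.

4.34 yr

Box A: F(A→B) = (56.43 + 46.85) − 28.43 = 74.850 Gt C/yr.
Box B: F(B→C) = (74.850 + 48.22) − 33.11 = 89.960 Gt C/yr.
Box C: F(C→D) = (89.960 + 47.67) − 43.66 = 93.970 Gt C/yr.
Box D: F(D→E) = (93.970 + 48.67) − 39.35 = 103.29 Gt C/yr.
Box E throughput = its input = 103.29 Gt C/yr; τ = 447.8 / 103.29 = 4.335 yr.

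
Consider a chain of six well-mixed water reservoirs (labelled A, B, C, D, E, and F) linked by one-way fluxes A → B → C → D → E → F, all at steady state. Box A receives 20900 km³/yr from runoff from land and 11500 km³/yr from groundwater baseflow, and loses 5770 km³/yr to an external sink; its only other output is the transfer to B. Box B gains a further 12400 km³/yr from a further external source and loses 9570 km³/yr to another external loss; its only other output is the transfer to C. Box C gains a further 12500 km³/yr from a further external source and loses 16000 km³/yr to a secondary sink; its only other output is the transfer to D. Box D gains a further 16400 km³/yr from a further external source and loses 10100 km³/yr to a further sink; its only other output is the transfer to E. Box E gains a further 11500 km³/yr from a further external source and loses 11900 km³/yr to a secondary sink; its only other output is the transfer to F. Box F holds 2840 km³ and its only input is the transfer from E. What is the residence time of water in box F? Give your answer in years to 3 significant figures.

0.0891 yr

Box A: F(A→B) = (20900 + 11500) − 5770 = 26630 km³/yr.
Box B: F(B→C) = (26630 + 12400) − 9570 = 29460 km³/yr.
Box C: F(C→D) = (29460 + 12500) − 16000 = 25960 km³/yr.
Box D: F(D→E) = (25960 + 16400) − 10100 = 32260 km³/yr.
Box E: F(E→F) = (32260 + 11500) − 11900 = 31860 km³/yr.
Box F throughput = its input = 31860 km³/yr; τ = 2840 / 31860 = 0.08914 yr.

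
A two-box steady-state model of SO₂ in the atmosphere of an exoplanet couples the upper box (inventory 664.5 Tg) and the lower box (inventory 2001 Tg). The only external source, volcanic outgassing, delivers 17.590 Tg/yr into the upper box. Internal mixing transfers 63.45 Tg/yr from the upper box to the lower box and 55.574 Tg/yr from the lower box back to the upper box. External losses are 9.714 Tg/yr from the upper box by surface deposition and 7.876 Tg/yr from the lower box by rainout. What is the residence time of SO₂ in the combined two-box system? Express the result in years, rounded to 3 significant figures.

152 yr

Residence time in the combined system uses the total inventory and the total *external* removal — internal exchanges between the two boxes cancel.
M_total = 664.5 + 2001 = 2665.5 Tg.
ΣF_external_out = 9.714 + 7.876 = 17.590 Tg/yr.
τ = M_total / ΣF_ext = 2665.5 / 17.590 = 151.5 yr.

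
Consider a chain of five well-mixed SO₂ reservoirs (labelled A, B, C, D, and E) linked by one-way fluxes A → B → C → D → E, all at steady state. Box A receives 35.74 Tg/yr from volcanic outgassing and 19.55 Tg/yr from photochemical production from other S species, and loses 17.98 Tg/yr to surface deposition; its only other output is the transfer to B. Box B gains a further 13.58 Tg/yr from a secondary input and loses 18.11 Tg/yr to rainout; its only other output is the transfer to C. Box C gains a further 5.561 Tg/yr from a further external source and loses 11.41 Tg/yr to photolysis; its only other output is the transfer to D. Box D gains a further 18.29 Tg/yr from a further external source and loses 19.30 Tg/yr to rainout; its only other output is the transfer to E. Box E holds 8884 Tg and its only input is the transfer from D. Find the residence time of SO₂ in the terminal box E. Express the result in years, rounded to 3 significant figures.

Box A: F(A→B) = (35.74 + 19.55) − 17.98 = 37.310 Tg/yr.
Box B: F(B→C) = (37.310 + 13.58) − 18.11 = 32.780 Tg/yr.
Box C: F(C→D) = (32.780 + 5.561) − 11.41 = 26.931 Tg/yr.
Box D: F(D→E) = (26.931 + 18.29) − 19.30 = 25.921 Tg/yr.
Box E throughput = its input = 25.921 Tg/yr; τ = 8884 / 25.921 = 342.7 yr.

343 yr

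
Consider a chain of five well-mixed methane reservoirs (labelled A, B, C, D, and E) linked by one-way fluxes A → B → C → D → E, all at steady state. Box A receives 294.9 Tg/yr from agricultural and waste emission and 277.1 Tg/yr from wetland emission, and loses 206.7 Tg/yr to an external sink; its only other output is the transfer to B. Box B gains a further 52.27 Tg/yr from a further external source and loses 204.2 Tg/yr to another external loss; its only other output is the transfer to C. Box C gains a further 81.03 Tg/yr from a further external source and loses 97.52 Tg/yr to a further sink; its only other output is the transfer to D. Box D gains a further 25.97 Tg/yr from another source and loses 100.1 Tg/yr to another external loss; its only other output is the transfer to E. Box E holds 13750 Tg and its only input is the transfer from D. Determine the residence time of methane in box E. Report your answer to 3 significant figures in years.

112 yr

Box A: F(A→B) = (294.9 + 277.1) − 206.7 = 365.30 Tg/yr.
Box B: F(B→C) = (365.30 + 52.27) − 204.2 = 213.37 Tg/yr.
Box C: F(C→D) = (213.37 + 81.03) − 97.52 = 196.88 Tg/yr.
Box D: F(D→E) = (196.88 + 25.97) − 100.1 = 122.75 Tg/yr.
Box E throughput = its input = 122.75 Tg/yr; τ = 13750 / 122.75 = 112.0 yr.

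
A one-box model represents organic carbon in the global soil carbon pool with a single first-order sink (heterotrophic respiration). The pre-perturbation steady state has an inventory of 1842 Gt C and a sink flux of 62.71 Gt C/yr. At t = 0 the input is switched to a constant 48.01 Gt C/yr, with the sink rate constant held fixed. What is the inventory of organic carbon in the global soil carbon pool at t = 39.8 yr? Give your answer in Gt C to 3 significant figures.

The sink rate constant is k = F₀/M₀ = 62.71/1842 = 0.03404 yr⁻¹.
Solving dM/dt = F₁ − kM with M(0) = M₀ gives M(t) = F₁/k + (M₀ − F₁/k)·e^(−kt).
F₁/k = 48.01/0.03404 = 1410.2 Gt C; kt = 0.03404 × 39.8 = 1.355, e^(−kt) = 0.2580.
M(39.8) = 1410.2 + (1842 − 1410.2) × 0.2580 = 1410.2 + 111.4 = 1521.6 Gt C.

1520 Gt C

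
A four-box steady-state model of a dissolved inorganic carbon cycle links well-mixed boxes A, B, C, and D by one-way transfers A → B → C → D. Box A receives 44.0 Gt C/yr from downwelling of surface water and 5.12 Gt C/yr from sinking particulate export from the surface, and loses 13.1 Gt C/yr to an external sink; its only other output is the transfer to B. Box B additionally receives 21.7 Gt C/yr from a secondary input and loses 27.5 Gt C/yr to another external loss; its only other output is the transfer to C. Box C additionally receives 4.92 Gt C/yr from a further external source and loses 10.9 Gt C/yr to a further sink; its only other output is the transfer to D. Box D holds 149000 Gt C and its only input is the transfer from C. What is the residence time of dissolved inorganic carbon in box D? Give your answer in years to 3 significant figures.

Box A: F(A→B) = (44.0 + 5.12) − 13.1 = 36.020 Gt C/yr.
Box B: F(B→C) = (36.020 + 21.7) − 27.5 = 30.220 Gt C/yr.
Box C: F(C→D) = (30.220 + 4.92) − 10.9 = 24.240 Gt C/yr.
Box D throughput = its input = 24.240 Gt C/yr; τ = 149000 / 24.240 = 6147 yr.

6150 yr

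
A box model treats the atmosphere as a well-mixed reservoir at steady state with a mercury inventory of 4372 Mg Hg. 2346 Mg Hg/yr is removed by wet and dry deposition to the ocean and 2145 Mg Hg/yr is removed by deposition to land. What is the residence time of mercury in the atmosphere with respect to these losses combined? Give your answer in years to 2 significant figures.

Total removal = 2346 + 2145 = 4491.0 Mg Hg/yr.
τ = M / ΣF_out = 4372 / 4491.0 = 0.9735 yr.

0.97 yr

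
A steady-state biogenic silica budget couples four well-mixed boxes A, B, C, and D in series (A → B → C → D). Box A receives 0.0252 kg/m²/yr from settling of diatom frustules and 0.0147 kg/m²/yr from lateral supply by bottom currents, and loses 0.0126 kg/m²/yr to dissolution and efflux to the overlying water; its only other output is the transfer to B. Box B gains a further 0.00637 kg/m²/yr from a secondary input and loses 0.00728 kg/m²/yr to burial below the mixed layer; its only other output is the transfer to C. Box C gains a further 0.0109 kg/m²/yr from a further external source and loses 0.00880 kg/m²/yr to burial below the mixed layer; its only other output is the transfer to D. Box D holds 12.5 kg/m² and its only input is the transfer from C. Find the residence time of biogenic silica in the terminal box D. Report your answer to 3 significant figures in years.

Box A: F(A→B) = (0.0252 + 0.0147) − 0.0126 = 0.027300 kg/m²/yr.
Box B: F(B→C) = (0.027300 + 0.00637) − 0.00728 = 0.026390 kg/m²/yr.
Box C: F(C→D) = (0.026390 + 0.0109) − 0.00880 = 0.028490 kg/m²/yr.
Box D throughput = its input = 0.028490 kg/m²/yr; τ = 12.5 / 0.028490 = 438.8 yr.

439 yr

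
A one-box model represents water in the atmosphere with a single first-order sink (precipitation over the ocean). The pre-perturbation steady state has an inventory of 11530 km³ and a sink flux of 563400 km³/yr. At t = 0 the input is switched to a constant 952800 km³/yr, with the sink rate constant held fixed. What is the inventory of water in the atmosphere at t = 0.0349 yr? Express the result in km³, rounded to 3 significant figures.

18100 km³

The sink rate constant is k = F₀/M₀ = 563400/11530 = 48.86 yr⁻¹.
Solving dM/dt = F₁ − kM with M(0) = M₀ gives M(t) = F₁/k + (M₀ − F₁/k)·e^(−kt).
F₁/k = 952800/48.86 = 19499 km³; kt = 48.86 × 0.0349 = 1.705, e^(−kt) = 0.1817.
M(0.0349) = 19499 + (11530 − 19499) × 0.1817 = 19499 − 1448 = 18051 km³.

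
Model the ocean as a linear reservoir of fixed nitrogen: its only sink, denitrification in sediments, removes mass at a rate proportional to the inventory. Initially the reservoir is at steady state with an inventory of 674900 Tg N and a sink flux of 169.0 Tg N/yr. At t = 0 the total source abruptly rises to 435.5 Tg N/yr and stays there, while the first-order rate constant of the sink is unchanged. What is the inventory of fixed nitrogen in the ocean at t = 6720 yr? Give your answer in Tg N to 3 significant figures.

Residence time τ = M₀/F₀ = 3993 yr. The eventual steady state is M_∞ = M₀·(F₁/F₀) = 674900 × 435.5/169.0 = 1.7392×10^6 Tg N.
The anomaly ΔM(t) = M(t) − M_∞ decays as ΔM₀·e^(−t/τ) with ΔM₀ = 674900 − 1.7392×10^6 = −1.064×10^6 Tg N.
At t = 6720 yr, e^(−t/τ) = e^(−1.683) = 0.1859, so ΔM = −197800 Tg N and M = 1.7392×10^6 − 197800 = 1.5414×10^6 Tg N.

1.54×10^6 Tg N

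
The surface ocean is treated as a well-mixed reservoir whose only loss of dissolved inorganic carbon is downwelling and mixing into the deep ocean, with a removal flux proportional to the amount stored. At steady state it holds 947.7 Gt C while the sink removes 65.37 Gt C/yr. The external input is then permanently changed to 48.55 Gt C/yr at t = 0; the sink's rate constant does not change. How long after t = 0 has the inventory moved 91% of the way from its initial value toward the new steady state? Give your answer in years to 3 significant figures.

34.9 yr

τ = M₀/F₀ = 947.7/65.37 = 14.50 yr.
The remaining gap fraction is e^(−t/τ); 91% covered ⇒ e^(−t/τ) = 0.0900.
t = −τ ln(0.0900) = 14.50 × 2.408 = 34.91 yr.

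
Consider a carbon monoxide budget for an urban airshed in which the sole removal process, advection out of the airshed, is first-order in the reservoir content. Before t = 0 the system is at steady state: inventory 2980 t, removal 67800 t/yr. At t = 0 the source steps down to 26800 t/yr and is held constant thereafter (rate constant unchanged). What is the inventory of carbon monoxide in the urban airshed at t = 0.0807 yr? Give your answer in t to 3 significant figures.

1470 t

τ = M₀/F₀ = 2980/67800 = 0.04395 yr; rate constant k = 1/τ.
New steady state M_∞ = F₁/k = F₁·τ = 26800 × 0.04395 = 1177.9 t.
M(t) = M_∞ + (M₀ − M_∞)·e^(−t/τ); t/τ = 0.0807/0.04395 = 1.836, so e^(−t/τ) = 0.1594.
M(t) = 1177.9 + 1802 × 0.1594 = 1465.3 t.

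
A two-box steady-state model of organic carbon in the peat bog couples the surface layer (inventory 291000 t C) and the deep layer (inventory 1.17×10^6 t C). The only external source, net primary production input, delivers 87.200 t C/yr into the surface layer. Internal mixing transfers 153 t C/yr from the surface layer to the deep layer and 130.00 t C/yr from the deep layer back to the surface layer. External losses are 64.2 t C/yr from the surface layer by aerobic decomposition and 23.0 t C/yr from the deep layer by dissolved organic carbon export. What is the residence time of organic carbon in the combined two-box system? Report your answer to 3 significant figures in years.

16800 yr

Residence time in the combined system uses the total inventory and the total *external* removal — internal exchanges between the two boxes cancel.
M_total = 291000 + 1.17×10^6 = 1.4610×10^6 t C.
ΣF_external_out = 64.2 + 23.0 = 87.200 t C/yr.
τ = M_total / ΣF_ext = 1.4610×10^6 / 87.200 = 16750 yr.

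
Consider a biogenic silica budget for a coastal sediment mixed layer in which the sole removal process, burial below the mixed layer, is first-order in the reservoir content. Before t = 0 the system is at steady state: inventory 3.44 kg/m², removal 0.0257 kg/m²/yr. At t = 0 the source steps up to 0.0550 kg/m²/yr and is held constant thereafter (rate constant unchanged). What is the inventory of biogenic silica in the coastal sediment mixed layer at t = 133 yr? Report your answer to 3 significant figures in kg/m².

τ = M₀/F₀ = 3.44/0.0257 = 133.9 yr; rate constant k = 1/τ.
New steady state M_∞ = F₁/k = F₁·τ = 0.0550 × 133.9 = 7.3619 kg/m².
M(t) = M_∞ + (M₀ − M_∞)·e^(−t/τ); t/τ = 133/133.9 = 0.9936, so e^(−t/τ) = 0.3702.
M(t) = 7.3619 − 3.922 × 0.3702 = 5.9099 kg/m².

5.91 kg/m²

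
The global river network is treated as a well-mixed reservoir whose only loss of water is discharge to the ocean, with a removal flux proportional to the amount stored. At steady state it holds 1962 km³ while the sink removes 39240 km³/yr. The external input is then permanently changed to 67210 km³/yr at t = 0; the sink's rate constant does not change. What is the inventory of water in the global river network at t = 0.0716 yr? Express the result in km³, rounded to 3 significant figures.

3030 km³

Residence time τ = M₀/F₀ = 0.05000 yr. The eventual steady state is M_∞ = M₀·(F₁/F₀) = 1962 × 67210/39240 = 3360.5 km³.
The anomaly ΔM(t) = M(t) − M_∞ decays as ΔM₀·e^(−t/τ) with ΔM₀ = 1962 − 3360.5 = −1398 km³.
At t = 0.0716 yr, e^(−t/τ) = e^(−1.432) = 0.2388, so ΔM = −334.0 km³ and M = 3360.5 − 334.0 = 3026.5 km³.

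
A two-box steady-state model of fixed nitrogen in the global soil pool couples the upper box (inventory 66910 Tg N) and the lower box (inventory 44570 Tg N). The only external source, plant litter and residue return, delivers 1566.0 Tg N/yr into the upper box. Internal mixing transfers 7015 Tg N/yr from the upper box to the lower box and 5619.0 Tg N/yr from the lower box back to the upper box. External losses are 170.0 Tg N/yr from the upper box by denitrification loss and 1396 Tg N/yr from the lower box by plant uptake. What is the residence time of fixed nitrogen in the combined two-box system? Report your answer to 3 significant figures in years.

71.2 yr

For the system as a whole, the A↔B exchange is internal and contributes nothing to the throughput; only the external sinks remove mass.
M_total = 66910 + 44570 = 111480 Tg N.
ΣF_external_out = 170.0 + 1396 = 1566.0 Tg N/yr.
τ = M_total / ΣF_ext = 111480 / 1566.0 = 71.19 yr.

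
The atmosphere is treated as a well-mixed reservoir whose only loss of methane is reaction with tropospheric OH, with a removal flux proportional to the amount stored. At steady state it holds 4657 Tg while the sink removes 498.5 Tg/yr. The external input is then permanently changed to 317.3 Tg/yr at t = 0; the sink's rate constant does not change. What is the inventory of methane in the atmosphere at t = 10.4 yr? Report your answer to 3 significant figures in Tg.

3520 Tg

Residence time τ = M₀/F₀ = 9.342 yr. The eventual steady state is M_∞ = M₀·(F₁/F₀) = 4657 × 317.3/498.5 = 2964.2 Tg.
The anomaly ΔM(t) = M(t) − M_∞ decays as ΔM₀·e^(−t/τ) with ΔM₀ = 4657 − 2964.2 = 1693 Tg.
At t = 10.4 yr, e^(−t/τ) = e^(−1.113) = 0.3285, so ΔM = 556.1 Tg and M = 2964.2 + 556.1 = 3520.3 Tg.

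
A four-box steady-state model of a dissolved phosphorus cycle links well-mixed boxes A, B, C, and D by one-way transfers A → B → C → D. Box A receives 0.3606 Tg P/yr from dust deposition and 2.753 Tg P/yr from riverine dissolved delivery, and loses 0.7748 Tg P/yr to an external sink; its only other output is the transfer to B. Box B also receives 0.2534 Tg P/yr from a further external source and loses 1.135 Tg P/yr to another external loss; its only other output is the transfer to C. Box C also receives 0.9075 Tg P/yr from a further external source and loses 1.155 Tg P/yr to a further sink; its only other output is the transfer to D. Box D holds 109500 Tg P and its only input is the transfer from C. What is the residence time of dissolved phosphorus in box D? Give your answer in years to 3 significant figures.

Box A: F(A→B) = (0.3606 + 2.753) − 0.7748 = 2.3388 Tg P/yr.
Box B: F(B→C) = (2.3388 + 0.2534) − 1.135 = 1.4572 Tg P/yr.
Box C: F(C→D) = (1.4572 + 0.9075) − 1.155 = 1.2097 Tg P/yr.
Box D throughput = its input = 1.2097 Tg P/yr; τ = 109500 / 1.2097 = 90520 yr.

90500 yr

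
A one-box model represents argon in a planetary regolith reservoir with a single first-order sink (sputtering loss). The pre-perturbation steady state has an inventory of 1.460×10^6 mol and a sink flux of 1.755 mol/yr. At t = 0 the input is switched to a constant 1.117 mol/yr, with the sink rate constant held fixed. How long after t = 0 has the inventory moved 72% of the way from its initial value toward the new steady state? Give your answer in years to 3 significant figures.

τ = M₀/F₀ = 1.460×10^6/1.755 = 831900 yr.
The remaining gap fraction is e^(−t/τ); 72% covered ⇒ e^(−t/τ) = 0.280.
t = −τ ln(0.280) = 831900 × 1.273 = 1.059×10^6 yr.

1.06×10^6 yr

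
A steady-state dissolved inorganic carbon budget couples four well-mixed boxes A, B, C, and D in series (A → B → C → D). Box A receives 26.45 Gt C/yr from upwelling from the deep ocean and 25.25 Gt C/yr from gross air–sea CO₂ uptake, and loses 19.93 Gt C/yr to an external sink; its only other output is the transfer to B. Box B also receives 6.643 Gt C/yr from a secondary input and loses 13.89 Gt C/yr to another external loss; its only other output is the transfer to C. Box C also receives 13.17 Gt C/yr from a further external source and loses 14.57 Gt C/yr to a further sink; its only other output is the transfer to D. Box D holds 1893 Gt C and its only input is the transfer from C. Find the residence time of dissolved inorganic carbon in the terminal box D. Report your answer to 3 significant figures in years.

81.9 yr

Box A: F(A→B) = (26.45 + 25.25) − 19.93 = 31.770 Gt C/yr.
Box B: F(B→C) = (31.770 + 6.643) − 13.89 = 24.523 Gt C/yr.
Box C: F(C→D) = (24.523 + 13.17) − 14.57 = 23.123 Gt C/yr.
Box D throughput = its input = 23.123 Gt C/yr; τ = 1893 / 23.123 = 81.87 yr.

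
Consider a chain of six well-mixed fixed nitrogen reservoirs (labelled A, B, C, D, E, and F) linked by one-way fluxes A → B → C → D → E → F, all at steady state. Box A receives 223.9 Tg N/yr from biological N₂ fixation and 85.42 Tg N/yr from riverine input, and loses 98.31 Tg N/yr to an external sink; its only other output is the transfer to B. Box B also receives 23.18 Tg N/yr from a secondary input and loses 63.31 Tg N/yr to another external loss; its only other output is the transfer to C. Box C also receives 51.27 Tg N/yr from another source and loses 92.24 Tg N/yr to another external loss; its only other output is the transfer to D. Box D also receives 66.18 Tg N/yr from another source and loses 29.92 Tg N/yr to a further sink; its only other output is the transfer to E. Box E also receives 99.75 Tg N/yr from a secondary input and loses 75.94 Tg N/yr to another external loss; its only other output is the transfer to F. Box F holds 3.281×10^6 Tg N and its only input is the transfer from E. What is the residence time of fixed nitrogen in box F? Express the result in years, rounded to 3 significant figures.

Box A: F(A→B) = (223.9 + 85.42) − 98.31 = 211.01 Tg N/yr.
Box B: F(B→C) = (211.01 + 23.18) − 63.31 = 170.88 Tg N/yr.
Box C: F(C→D) = (170.88 + 51.27) − 92.24 = 129.91 Tg N/yr.
Box D: F(D→E) = (129.91 + 66.18) − 29.92 = 166.17 Tg N/yr.
Box E: F(E→F) = (166.17 + 99.75) − 75.94 = 189.98 Tg N/yr.
Box F throughput = its input = 189.98 Tg N/yr; τ = 3.281×10^6 / 189.98 = 17270 yr.

17300 yr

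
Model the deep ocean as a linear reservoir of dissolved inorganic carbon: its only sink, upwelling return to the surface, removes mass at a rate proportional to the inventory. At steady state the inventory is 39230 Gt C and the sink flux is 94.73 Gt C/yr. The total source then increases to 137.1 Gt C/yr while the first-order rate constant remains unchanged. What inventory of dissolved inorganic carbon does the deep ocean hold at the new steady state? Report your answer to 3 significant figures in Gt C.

Rate constant k = F/M = 94.73 / 39230 = 0.002415 yr⁻¹.
At the new steady state, source = k·M_new ⇒ M_new = 137.1 / 0.002415 = 56780 Gt C.
(Equivalently M_new = M × F_new/F_old = 39230 × 137.1/94.73.)

56800 Gt C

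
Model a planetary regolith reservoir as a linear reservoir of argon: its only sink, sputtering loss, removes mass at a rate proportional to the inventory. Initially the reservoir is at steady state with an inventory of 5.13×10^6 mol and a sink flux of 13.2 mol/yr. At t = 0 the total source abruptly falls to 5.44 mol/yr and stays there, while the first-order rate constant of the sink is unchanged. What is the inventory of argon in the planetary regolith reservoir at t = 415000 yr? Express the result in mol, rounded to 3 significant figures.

τ = M₀/F₀ = 5.13×10^6/13.2 = 388600 yr; rate constant k = 1/τ.
New steady state M_∞ = F₁/k = F₁·τ = 5.44 × 388600 = 2.1142×10^6 mol.
M(t) = M_∞ + (M₀ − M_∞)·e^(−t/τ); t/τ = 415000/388600 = 1.068, so e^(−t/τ) = 0.3438.
M(t) = 2.1142×10^6 + 3.016×10^6 × 0.3438 = 3.1509×10^6 mol.

3.15×10^6 mol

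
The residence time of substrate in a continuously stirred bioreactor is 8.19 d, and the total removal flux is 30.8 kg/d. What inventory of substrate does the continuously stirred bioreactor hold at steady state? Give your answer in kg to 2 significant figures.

250 kg

τ = M/F ⇒ M = τ × F = 8.19 × 30.8 = 252.3 kg.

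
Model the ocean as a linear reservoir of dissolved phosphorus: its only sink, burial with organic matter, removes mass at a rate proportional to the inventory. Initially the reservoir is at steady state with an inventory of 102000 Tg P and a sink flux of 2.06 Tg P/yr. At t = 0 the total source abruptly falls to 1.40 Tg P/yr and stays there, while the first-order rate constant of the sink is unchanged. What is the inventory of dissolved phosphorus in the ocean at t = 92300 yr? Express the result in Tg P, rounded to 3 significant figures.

τ = M₀/F₀ = 102000/2.06 = 49510 yr; rate constant k = 1/τ.
New steady state M_∞ = F₁/k = F₁·τ = 1.40 × 49510 = 69320 Tg P.
M(t) = M_∞ + (M₀ − M_∞)·e^(−t/τ); t/τ = 92300/49510 = 1.864, so e^(−t/τ) = 0.1550.
M(t) = 69320 + 32680 × 0.1550 = 74387 Tg P.

74400 Tg P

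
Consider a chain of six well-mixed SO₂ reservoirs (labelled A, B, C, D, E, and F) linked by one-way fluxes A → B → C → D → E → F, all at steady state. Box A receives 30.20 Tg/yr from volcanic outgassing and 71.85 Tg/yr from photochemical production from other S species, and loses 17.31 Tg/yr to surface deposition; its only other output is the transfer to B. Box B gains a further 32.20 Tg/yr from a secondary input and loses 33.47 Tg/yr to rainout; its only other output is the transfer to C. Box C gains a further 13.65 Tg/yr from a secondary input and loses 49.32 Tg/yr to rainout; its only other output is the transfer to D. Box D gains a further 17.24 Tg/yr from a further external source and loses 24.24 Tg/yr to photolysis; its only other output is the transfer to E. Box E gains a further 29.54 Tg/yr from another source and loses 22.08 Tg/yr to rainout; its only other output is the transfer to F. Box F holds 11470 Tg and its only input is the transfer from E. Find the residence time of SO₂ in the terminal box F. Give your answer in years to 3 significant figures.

238 yr

Box A: F(A→B) = (30.20 + 71.85) − 17.31 = 84.740 Tg/yr.
Box B: F(B→C) = (84.740 + 32.20) − 33.47 = 83.470 Tg/yr.
Box C: F(C→D) = (83.470 + 13.65) − 49.32 = 47.800 Tg/yr.
Box D: F(D→E) = (47.800 + 17.24) − 24.24 = 40.800 Tg/yr.
Box E: F(E→F) = (40.800 + 29.54) − 22.08 = 48.260 Tg/yr.
Box F throughput = its input = 48.260 Tg/yr; τ = 11470 / 48.260 = 237.7 yr.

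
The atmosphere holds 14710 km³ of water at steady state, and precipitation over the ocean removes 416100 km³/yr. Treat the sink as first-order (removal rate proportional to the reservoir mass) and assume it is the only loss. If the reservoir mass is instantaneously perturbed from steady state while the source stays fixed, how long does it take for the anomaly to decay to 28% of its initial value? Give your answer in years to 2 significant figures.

For a linear reservoir the anomaly decays as exp(−t/τ) with τ = M/F = 14710/416100 = 0.03535 yr.
exp(−t/τ) = 0.28 ⇒ t = −τ ln(0.28) = 0.03535 × 1.273 = 0.04500 yr.

0.045 yr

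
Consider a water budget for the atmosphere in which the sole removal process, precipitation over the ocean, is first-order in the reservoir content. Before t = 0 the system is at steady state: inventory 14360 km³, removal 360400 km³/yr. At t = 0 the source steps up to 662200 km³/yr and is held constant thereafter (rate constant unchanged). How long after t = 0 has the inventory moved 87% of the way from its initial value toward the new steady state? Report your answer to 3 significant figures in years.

τ = M₀/F₀ = 14360/360400 = 0.03984 yr.
The remaining gap fraction is e^(−t/τ); 87% covered ⇒ e^(−t/τ) = 0.130.
t = −τ ln(0.130) = 0.03984 × 2.040 = 0.08129 yr.

0.0813 yr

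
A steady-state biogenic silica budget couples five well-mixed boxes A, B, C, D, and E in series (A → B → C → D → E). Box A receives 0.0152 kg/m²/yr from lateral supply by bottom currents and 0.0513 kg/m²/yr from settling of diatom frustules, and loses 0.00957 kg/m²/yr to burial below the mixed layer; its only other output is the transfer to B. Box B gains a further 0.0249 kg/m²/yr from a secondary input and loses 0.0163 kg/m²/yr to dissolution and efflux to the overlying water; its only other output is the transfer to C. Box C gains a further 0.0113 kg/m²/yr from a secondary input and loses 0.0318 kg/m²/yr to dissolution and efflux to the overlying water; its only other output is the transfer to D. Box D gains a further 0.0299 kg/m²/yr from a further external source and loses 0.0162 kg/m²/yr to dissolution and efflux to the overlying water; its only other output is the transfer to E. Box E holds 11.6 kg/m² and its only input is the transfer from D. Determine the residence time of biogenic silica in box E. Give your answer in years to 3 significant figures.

Box A: F(A→B) = (0.0152 + 0.0513) − 0.00957 = 0.056930 kg/m²/yr.
Box B: F(B→C) = (0.056930 + 0.0249) − 0.0163 = 0.065530 kg/m²/yr.
Box C: F(C→D) = (0.065530 + 0.0113) − 0.0318 = 0.045030 kg/m²/yr.
Box D: F(D→E) = (0.045030 + 0.0299) − 0.0162 = 0.058730 kg/m²/yr.
Box E throughput = its input = 0.058730 kg/m²/yr; τ = 11.6 / 0.058730 = 197.5 yr.

198 yr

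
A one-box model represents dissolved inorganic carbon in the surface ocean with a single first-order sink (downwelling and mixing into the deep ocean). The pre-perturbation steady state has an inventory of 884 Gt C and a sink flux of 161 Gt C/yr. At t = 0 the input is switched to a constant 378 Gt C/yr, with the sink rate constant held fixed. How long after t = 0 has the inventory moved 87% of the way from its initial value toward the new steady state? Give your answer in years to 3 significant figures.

11.2 yr

τ = M₀/F₀ = 884/161 = 5.491 yr.
The remaining gap fraction is e^(−t/τ); 87% covered ⇒ e^(−t/τ) = 0.130.
t = −τ ln(0.130) = 5.491 × 2.040 = 11.20 yr.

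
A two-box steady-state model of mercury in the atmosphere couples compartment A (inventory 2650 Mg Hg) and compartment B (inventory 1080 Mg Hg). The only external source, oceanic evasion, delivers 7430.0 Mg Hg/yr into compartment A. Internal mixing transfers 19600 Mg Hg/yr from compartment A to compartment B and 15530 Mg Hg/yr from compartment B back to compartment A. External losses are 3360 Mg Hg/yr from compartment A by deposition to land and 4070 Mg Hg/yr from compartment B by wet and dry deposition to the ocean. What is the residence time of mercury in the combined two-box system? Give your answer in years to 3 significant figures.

Residence time in the combined system uses the total inventory and the total *external* removal — internal exchanges between the two boxes cancel.
M_total = 2650 + 1080 = 3730.0 Mg Hg.
ΣF_external_out = 3360 + 4070 = 7430.0 Mg Hg/yr.
τ = M_total / ΣF_ext = 3730.0 / 7430.0 = 0.5020 yr.

0.502 yr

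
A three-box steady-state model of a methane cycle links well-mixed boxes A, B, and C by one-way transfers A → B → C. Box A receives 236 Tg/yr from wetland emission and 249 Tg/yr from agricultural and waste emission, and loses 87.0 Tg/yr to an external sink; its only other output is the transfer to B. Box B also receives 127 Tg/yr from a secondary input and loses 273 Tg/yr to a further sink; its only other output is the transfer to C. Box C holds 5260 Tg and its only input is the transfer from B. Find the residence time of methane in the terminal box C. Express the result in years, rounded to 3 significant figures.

Box A: F(A→B) = (236 + 249) − 87.0 = 398.00 Tg/yr.
Box B: F(B→C) = (398.00 + 127) − 273 = 252.00 Tg/yr.
Box C throughput = its input = 252.00 Tg/yr; τ = 5260 / 252.00 = 20.87 yr.

20.9 yr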